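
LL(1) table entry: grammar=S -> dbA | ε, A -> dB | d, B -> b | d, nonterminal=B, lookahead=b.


For [B, b]: 'b' ∈ FIRST(b)
Entry: B -> b


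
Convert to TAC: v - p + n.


Break into single-operator statements:
t1 = v - p
t2 = t1 + n


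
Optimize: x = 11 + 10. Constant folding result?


11 + 10 = 21 at compile time
Optimized: x = 21


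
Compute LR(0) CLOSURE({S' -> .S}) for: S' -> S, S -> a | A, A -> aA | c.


Start: S' -> .S
For each item with dot before a nonterminal B, add B -> .γ for every B-production
Closure: [S' -> .S, S -> .a, S -> .A, A -> .aA, A -> .c]


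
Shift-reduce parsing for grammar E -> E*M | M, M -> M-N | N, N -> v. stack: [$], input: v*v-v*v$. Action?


no handle on stack; shift 'v'
Action: shift


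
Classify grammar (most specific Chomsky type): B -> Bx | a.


Left-linear: every RHS is a terminal or one nonterminal followed by a terminal
Classification: Type 3 (Regular)


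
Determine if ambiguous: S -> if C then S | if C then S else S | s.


dangling else: 'if C then if C then s else s' parses two ways
Ambiguous


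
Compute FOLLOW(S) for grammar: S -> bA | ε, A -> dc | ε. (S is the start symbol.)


$ ∈ FOLLOW(S). For each A -> αBβ: add FIRST(β)\{ε} to FOLLOW(B); if β nullable, add FOLLOW(A).
FOLLOW(S) = {$}


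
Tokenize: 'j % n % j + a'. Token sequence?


Scan left to right, longest-match per lexeme
Tokens: ID(j), OP(%), ID(n), OP(%), ID(j), OP(+), ID(a)


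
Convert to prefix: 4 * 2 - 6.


left-to-right (same/higher precedence on left): tree is (- (* 4 2) 6)
Prefix: - * 4 2 6


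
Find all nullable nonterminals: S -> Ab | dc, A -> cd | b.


A nonterminal is nullable iff some alternative derives ε (directly, or every symbol in it is nullable)
Nullable: {}


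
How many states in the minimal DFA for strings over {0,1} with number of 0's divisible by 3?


Track (count of 0) mod 3: states 0..2, accept at 0
Minimal DFA: 3 states


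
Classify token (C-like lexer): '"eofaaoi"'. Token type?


Pattern: double-quoted sequence
Type: STRING_LITERAL


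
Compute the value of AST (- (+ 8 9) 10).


Evaluate inner: (+ 8 9) = 17
Evaluate root: (- 17 10) = 7
Result: 7


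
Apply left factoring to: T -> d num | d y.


Common prefix: 'd'
Factored: T -> d T', T' -> num | y


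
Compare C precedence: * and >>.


'*' is multiplicative (level 10); '>>' is shift (level 8)
Higher level binds tighter
'*' has higher precedence than '>>'


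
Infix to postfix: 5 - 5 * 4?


* has higher precedence, evaluate 5*4 first
Postfix: 5 5 4 * -


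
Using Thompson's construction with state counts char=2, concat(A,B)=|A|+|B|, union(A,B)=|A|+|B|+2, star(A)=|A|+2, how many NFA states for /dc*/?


Syntax tree has 2 char leaf(s), 0 union(s), 1 star(s)
chars contribute 2×2 = 4; each union adds +2; each star adds +2
Total: 4 + 0 + 2 = 6 states


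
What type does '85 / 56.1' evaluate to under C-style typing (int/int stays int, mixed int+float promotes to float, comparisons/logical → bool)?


Operand types: int / float
Rule: mixed int/float promotes to float; int/int stays int
Result type: float


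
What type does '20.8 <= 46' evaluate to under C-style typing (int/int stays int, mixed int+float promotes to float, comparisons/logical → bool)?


Operand types: float <= int
Rule: comparison yields bool
Result type: bool


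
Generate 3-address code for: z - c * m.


Break into single-operator statements:
t1 = c * m
t2 = z - t1


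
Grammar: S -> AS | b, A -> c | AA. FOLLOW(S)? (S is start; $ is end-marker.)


$ ∈ FOLLOW(S). For each A -> αBβ: add FIRST(β)\{ε} to FOLLOW(B); if β nullable, add FOLLOW(A).
FOLLOW(S) = {$}


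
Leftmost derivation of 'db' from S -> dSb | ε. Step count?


Derivation: S => dSb => db
Steps: 2


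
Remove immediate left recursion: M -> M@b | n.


Left-recursive alternatives: M@b; non-recursive: n
Introduce M': M -> nM', M' -> @bM' | ε


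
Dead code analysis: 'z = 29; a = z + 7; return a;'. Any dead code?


z is read by a's definition; a is returned
No dead code


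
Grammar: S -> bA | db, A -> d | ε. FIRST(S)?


Per alternative of S: FIRST(bA) = {b}; FIRST(db) = {d}
FIRST(S) = {b, d}


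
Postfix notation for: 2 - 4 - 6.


Left to right (same or higher precedence on left)
Postfix: 2 4 - 6 -


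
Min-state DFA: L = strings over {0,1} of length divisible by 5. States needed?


Track length mod 5: states 0..4, accept at 0
Minimal DFA: 5 states


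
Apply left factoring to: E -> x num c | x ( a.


Common prefix: 'x'
Factored: E -> x E', E' -> num c | ( a


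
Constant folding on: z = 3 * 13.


3 * 13 = 39 at compile time
Optimized: z = 39


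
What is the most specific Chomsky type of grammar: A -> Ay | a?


Left-linear: every RHS is a terminal or one nonterminal followed by a terminal
Classification: Type 3 (Regular)


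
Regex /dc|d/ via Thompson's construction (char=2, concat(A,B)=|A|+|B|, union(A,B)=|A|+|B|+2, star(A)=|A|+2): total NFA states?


Syntax tree has 3 char leaf(s), 1 union(s), 0 star(s)
chars contribute 3×2 = 6; each union adds +2; each star adds +2
Total: 6 + 2 + 0 = 8 states


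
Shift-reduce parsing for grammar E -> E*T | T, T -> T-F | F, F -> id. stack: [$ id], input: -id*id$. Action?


'id' on top is the handle for F -> id
Action: reduce (F -> id)


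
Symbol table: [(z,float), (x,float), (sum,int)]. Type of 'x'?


Lookup 'x' → type float


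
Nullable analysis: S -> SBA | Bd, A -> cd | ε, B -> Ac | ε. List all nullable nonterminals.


A nonterminal is nullable iff some alternative derives ε (directly, or every symbol in it is nullable)
Nullable: {A, B}


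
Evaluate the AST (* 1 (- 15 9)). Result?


Evaluate inner: (- 15 9) = 6
Evaluate root: (* 1 6) = 6
Result: 6


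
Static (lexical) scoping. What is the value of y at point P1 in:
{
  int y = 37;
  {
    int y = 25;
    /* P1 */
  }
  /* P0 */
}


y declared in the same block as P1
y = 25


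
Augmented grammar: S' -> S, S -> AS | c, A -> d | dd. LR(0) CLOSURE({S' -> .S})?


Start: S' -> .S
For each item with dot before a nonterminal B, add B -> .γ for every B-production
Closure: [S' -> .S, S -> .AS, S -> .c, A -> .d, A -> .dd]


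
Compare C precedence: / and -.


'/' is multiplicative (level 10); '-' is additive (level 9)
Higher level binds tighter
'/' has higher precedence than '-'


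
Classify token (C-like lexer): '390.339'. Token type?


Pattern: digits with a decimal point
Type: FLOAT_LITERAL


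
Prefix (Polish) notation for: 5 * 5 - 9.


left-to-right (same/higher precedence on left): tree is (- (* 5 5) 9)
Prefix: - * 5 5 9


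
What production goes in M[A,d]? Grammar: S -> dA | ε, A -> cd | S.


For [A, d]: 'd' ∈ FIRST(S)
Entry: A -> S


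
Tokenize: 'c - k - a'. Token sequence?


Scan left to right, longest-match per lexeme
Tokens: ID(c), OP(-), ID(k), OP(-), ID(a)


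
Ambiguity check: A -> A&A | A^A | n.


'n&n^n' has two parse trees (no precedence encoded between & and ^)
Ambiguous


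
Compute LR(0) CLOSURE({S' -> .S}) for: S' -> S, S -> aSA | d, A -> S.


Start: S' -> .S
For each item with dot before a nonterminal B, add B -> .γ for every B-production
Closure: [S' -> .S, S -> .aSA, S -> .d]


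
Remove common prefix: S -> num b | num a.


Common prefix: 'num'
Factored: S -> num S', S' -> b | a


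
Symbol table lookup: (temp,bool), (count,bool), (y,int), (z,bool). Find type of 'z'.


Lookup 'z' → type bool


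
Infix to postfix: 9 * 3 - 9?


Left to right (same or higher precedence on left)
Postfix: 9 3 * 9 -


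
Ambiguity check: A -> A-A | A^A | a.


'a-a^a' has two parse trees (no precedence encoded between - and ^)
Ambiguous


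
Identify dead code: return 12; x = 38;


statement follows a return and is unreachable
Dead: 'x = 38'


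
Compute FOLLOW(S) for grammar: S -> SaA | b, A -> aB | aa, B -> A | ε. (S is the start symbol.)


$ ∈ FOLLOW(S). For each A -> αBβ: add FIRST(β)\{ε} to FOLLOW(B); if β nullable, add FOLLOW(A).
FOLLOW(S) = {$, a}


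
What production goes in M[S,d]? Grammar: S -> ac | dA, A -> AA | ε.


For [S, d]: 'd' ∈ FIRST(dA)
Entry: S -> dA


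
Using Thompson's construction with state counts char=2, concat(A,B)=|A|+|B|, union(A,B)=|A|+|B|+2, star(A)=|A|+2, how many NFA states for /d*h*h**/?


Syntax tree has 3 char leaf(s), 0 union(s), 4 star(s)
chars contribute 3×2 = 6; each union adds +2; each star adds +2
Total: 6 + 0 + 8 = 14 states


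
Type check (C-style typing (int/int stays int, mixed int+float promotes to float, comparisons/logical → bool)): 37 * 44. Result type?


Operand types: int * int
Rule: mixed int/float promotes to float; int/int stays int
Result type: int


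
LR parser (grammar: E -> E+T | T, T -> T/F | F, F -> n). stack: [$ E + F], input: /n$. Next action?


'F' (not preceded by T/) is the handle for T -> F
Action: reduce (T -> F)


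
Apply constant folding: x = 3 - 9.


3 - 9 = -6 at compile time
Optimized: x = -6


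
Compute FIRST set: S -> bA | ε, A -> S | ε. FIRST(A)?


Per alternative of A: FIRST(S) = {b, ε}; FIRST(ε) = {ε}
FIRST(A) = {b, ε}


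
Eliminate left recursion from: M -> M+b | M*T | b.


Left-recursive alternatives: M+b, M*T; non-recursive: b
Introduce M': M -> bM', M' -> +bM' | *TM' | ε


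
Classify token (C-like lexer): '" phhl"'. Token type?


Pattern: double-quoted sequence
Type: STRING_LITERAL


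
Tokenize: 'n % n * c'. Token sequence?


Scan left to right, longest-match per lexeme
Tokens: ID(n), OP(%), ID(n), OP(*), ID(c)


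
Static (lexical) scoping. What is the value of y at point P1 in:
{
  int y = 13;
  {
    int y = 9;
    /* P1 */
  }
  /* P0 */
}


y declared in the same block as P1
y = 9


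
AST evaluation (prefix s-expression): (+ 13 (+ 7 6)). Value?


Evaluate inner: (+ 7 6) = 13
Evaluate root: (+ 13 13) = 26
Result: 26


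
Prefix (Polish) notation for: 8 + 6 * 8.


'*' binds tighter: tree is (+ 8 (* 6 8))
Prefix: + 8 * 6 8


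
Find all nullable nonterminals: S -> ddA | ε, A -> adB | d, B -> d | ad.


A nonterminal is nullable iff some alternative derives ε (directly, or every symbol in it is nullable)
Nullable: {S}


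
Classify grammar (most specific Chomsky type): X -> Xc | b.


Left-linear: every RHS is a terminal or one nonterminal followed by a terminal
Classification: Type 3 (Regular)


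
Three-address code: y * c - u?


Break into single-operator statements:
t1 = y * c
t2 = t1 - u


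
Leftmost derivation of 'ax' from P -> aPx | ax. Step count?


Derivation: P => ax
Steps: 1


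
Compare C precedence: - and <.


'-' is additive (level 9); '<' is relational (level 7)
Higher level binds tighter
'-' has higher precedence than '<'


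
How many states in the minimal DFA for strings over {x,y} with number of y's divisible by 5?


Track (count of y) mod 5: states 0..4, accept at 0
Minimal DFA: 5 states


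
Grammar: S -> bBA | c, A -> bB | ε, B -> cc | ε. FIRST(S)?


Per alternative of S: FIRST(bBA) = {b}; FIRST(c) = {c}
FIRST(S) = {b, c}


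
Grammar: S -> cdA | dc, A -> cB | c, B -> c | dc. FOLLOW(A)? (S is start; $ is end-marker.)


$ ∈ FOLLOW(S). For each A -> αBβ: add FIRST(β)\{ε} to FOLLOW(B); if β nullable, add FOLLOW(A).
FOLLOW(A) = {$}


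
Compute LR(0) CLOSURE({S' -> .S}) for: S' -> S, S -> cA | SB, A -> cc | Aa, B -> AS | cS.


Start: S' -> .S
For each item with dot before a nonterminal B, add B -> .γ for every B-production
Closure: [S' -> .S, S -> .cA, S -> .SB]


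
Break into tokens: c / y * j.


Scan left to right, longest-match per lexeme
Tokens: ID(c), OP(/), ID(y), OP(*), ID(j)


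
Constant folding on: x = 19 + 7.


19 + 7 = 26 at compile time
Optimized: x = 26


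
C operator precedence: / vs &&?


'/' is multiplicative (level 10); '&&' is logical AND (level 2)
Higher level binds tighter
'/' has higher precedence than '&&'


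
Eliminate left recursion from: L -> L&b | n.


Left-recursive alternatives: L&b; non-recursive: n
Introduce L': L -> nL', L' -> &bL' | ε


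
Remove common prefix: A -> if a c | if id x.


Common prefix: 'if'
Factored: A -> if A', A' -> a c | id x


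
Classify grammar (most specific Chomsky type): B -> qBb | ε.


Single nonterminal LHS, but q^n b^n is not regular
Classification: Type 2 (Context-Free)


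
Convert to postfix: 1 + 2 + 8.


Left to right (same or higher precedence on left)
Postfix: 1 2 + 8 +


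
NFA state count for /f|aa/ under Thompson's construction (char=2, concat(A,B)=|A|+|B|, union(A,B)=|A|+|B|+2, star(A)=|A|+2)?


Syntax tree has 3 char leaf(s), 1 union(s), 0 star(s)
chars contribute 3×2 = 6; each union adds +2; each star adds +2
Total: 6 + 2 + 0 = 8 states


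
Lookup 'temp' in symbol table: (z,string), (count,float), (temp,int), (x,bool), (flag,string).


Lookup 'temp' → type int


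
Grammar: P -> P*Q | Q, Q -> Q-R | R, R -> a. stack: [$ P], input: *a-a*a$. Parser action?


shift '*' to continue P -> P*Q
Action: shift


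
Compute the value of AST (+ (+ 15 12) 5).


Evaluate inner: (+ 15 12) = 27
Evaluate root: (+ 27 5) = 32
Result: 32


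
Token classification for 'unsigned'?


Pattern: reserved word
Type: KEYWORD


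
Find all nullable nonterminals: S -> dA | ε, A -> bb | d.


A nonterminal is nullable iff some alternative derives ε (directly, or every symbol in it is nullable)
Nullable: {S}


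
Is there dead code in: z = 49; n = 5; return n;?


z is assigned but never read
Dead: 'z = 49'


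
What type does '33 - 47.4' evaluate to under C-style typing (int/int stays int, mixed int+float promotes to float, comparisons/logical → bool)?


Operand types: int - float
Rule: mixed int/float promotes to float; int/int stays int
Result type: float


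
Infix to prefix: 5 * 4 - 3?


left-to-right (same/higher precedence on left): tree is (- (* 5 4) 3)
Prefix: - * 5 4 3


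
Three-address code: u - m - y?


Break into single-operator statements:
t1 = u - m
t2 = t1 - y


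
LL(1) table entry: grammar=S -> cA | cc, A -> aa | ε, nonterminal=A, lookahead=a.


For [A, a]: 'a' ∈ FIRST(aa)
Entry: A -> aa


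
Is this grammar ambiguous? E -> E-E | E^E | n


'n-n^n' has two parse trees (no precedence encoded between - and ^)
Ambiguous


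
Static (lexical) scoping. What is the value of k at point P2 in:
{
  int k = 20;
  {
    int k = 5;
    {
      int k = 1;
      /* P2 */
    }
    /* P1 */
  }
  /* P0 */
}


k declared in the same block as P2
k = 1


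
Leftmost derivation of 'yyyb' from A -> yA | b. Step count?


Derivation: A => yA => yyA => yyyA => yyyb
Steps: 4


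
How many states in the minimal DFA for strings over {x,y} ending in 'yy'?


Track the longest suffix of input matching a prefix of 'yy': 3 classes (prefixes of length 0..2)
Minimal DFA: 3 states


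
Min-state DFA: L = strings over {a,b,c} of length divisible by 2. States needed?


Track length mod 2: states 0..1, accept at 0
Minimal DFA: 2 states


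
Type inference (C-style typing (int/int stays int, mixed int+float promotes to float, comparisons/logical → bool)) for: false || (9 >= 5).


Operand types: bool || bool
Rule: logical operators take bool operands and yield bool
Result type: bool


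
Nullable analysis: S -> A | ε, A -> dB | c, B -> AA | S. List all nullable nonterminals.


A nonterminal is nullable iff some alternative derives ε (directly, or every symbol in it is nullable)
Nullable: {B, S}


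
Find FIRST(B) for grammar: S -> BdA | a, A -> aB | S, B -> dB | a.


Per alternative of B: FIRST(dB) = {d}; FIRST(a) = {a}
FIRST(B) = {a, d}


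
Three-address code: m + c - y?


Break into single-operator statements:
t1 = m + c
t2 = t1 - y


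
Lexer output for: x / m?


Scan left to right, longest-match per lexeme
Tokens: ID(x), OP(/), ID(m)


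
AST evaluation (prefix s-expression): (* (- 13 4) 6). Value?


Evaluate inner: (- 13 4) = 9
Evaluate root: (* 9 6) = 54
Result: 54


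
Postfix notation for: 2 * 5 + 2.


Left to right (same or higher precedence on left)
Postfix: 2 5 * 2 +


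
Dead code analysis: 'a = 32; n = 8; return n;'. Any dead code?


a is assigned but never read
Dead: 'a = 32'


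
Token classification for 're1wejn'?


Pattern: letter/underscore followed by alphanumerics, not a keyword
Type: IDENTIFIER


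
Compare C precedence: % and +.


'%' is multiplicative (level 10); '+' is additive (level 9)
Higher level binds tighter
'%' has higher precedence than '+'


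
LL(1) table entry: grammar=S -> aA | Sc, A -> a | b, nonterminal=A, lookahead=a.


For [A, a]: 'a' ∈ FIRST(a)
Entry: A -> a


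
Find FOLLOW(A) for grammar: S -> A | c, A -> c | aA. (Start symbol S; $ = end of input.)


$ ∈ FOLLOW(S). For each A -> αBβ: add FIRST(β)\{ε} to FOLLOW(B); if β nullable, add FOLLOW(A).
FOLLOW(A) = {$}


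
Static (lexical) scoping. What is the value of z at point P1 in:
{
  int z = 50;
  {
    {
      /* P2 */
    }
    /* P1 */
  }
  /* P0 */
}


P1's block does not declare z; resolves to the enclosing declaration at depth 0
z = 50


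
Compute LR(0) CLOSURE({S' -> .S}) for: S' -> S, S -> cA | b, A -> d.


Start: S' -> .S
For each item with dot before a nonterminal B, add B -> .γ for every B-production
Closure: [S' -> .S, S -> .cA, S -> .b]


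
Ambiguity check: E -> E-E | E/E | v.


'v-v/v' has two parse trees (no precedence encoded between - and /)
Ambiguous


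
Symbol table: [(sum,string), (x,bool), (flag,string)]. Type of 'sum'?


Lookup 'sum' → type string


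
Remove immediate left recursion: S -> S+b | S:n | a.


Left-recursive alternatives: S+b, S:n; non-recursive: a
Introduce S': S -> aS', S' -> +bS' | :nS' | ε


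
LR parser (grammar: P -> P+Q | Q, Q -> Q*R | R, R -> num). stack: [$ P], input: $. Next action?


start symbol P on stack, input exhausted
Action: accept


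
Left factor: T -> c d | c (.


Common prefix: 'c'
Factored: T -> c T', T' -> d | (


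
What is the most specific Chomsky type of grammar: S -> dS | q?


Right-linear: every RHS is a terminal or a terminal followed by one nonterminal
Classification: Type 3 (Regular)


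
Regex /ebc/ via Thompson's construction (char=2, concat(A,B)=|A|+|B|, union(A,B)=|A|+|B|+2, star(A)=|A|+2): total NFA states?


Syntax tree has 3 char leaf(s), 0 union(s), 0 star(s)
chars contribute 3×2 = 6; each union adds +2; each star adds +2
Total: 6 + 0 + 0 = 6 states


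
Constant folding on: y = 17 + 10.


17 + 10 = 27 at compile time
Optimized: y = 27


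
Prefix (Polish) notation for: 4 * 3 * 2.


left-to-right (same/higher precedence on left): tree is (* (* 4 3) 2)
Prefix: * * 4 3 2


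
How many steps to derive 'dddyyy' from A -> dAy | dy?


Derivation: A => dAy => ddAyy => dddyyy
Steps: 3


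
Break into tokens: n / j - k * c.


Scan left to right, longest-match per lexeme
Tokens: ID(n), OP(/), ID(j), OP(-), ID(k), OP(*), ID(c)


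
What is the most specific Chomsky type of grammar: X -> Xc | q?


Left-linear: every RHS is a terminal or one nonterminal followed by a terminal
Classification: Type 3 (Regular)


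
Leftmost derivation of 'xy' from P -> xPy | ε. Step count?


Derivation: P => xPy => xy
Steps: 2


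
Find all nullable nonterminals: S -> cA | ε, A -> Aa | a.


A nonterminal is nullable iff some alternative derives ε (directly, or every symbol in it is nullable)
Nullable: {S}


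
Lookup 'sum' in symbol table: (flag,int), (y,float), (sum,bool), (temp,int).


Lookup 'sum' → type bool


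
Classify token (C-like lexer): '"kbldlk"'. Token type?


Pattern: double-quoted sequence
Type: STRING_LITERAL


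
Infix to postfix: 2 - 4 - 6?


Left to right (same or higher precedence on left)
Postfix: 2 4 - 6 -


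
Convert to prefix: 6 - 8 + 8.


left-to-right (same/higher precedence on left): tree is (+ (- 6 8) 8)
Prefix: + - 6 8 8


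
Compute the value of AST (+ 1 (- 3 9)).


Evaluate inner: (- 3 9) = -6
Evaluate root: (+ 1 -6) = -5
Result: -5


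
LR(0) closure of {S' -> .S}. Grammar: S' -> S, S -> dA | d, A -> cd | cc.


Start: S' -> .S
For each item with dot before a nonterminal B, add B -> .γ for every B-production
Closure: [S' -> .S, S -> .dA, S -> .d]


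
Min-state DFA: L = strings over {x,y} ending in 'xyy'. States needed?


Track the longest suffix of input matching a prefix of 'xyy': 4 classes (prefixes of length 0..3)
Minimal DFA: 4 states


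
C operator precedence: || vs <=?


'<=' is relational (level 7); '||' is logical OR (level 1)
Higher level binds tighter
'<=' has higher precedence than '||'


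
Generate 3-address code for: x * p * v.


Break into single-operator statements:
t1 = x * p
t2 = t1 * v


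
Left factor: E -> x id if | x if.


Common prefix: 'x'
Factored: E -> x E', E' -> id if | if


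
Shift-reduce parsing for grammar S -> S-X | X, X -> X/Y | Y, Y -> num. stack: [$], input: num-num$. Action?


no handle on stack; shift 'num'
Action: shift


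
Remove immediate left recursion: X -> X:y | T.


Left-recursive alternatives: X:y; non-recursive: T
Introduce X': X -> TX', X' -> :yX' | ε


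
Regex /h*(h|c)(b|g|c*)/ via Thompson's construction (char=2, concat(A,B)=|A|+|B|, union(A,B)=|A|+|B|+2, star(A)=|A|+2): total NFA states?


Syntax tree has 6 char leaf(s), 3 union(s), 2 star(s)
chars contribute 6×2 = 12; each union adds +2; each star adds +2
Total: 12 + 6 + 4 = 22 states


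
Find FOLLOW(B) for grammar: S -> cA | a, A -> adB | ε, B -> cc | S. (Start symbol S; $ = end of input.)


$ ∈ FOLLOW(S). For each A -> αBβ: add FIRST(β)\{ε} to FOLLOW(B); if β nullable, add FOLLOW(A).
FOLLOW(B) = {$}


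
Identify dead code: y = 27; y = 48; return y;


first assignment to y is overwritten before any read
Dead: 'y = 27'


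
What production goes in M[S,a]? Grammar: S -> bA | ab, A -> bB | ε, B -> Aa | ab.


For [S, a]: 'a' ∈ FIRST(ab)
Entry: S -> ab


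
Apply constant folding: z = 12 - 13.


12 - 13 = -1 at compile time
Optimized: z = -1


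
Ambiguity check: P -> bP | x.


right-linear, alternatives start with distinct terminals 'b' vs 'x': unique leftmost derivation
Unambiguous


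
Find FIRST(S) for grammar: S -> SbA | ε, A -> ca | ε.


Per alternative of S: FIRST(SbA) = {b}; FIRST(ε) = {ε}
FIRST(S) = {b, ε}


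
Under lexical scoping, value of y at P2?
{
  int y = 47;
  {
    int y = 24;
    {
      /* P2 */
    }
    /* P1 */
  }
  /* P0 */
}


P2's block does not declare y; resolves to the enclosing declaration at depth 1
y = 24


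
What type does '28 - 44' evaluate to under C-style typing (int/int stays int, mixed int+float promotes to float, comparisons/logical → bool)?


Operand types: int - int
Rule: mixed int/float promotes to float; int/int stays int
Result type: int


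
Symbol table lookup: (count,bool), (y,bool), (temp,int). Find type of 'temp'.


Lookup 'temp' → type int


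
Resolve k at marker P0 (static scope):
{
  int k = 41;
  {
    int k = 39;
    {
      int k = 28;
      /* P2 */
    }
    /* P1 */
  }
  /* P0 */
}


k declared in the same block as P0
k = 41


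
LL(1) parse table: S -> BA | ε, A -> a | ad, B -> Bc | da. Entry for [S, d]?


For [S, d]: 'd' ∈ FIRST(BA)
Entry: S -> BA


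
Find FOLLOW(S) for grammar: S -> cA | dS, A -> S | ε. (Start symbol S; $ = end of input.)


$ ∈ FOLLOW(S). For each A -> αBβ: add FIRST(β)\{ε} to FOLLOW(B); if β nullable, add FOLLOW(A).
FOLLOW(S) = {$}


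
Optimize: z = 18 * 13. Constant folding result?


18 * 13 = 234 at compile time
Optimized: z = 234


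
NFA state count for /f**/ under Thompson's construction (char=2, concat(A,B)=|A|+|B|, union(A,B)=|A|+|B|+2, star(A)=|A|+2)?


Syntax tree has 1 char leaf(s), 0 union(s), 2 star(s)
chars contribute 1×2 = 2; each union adds +2; each star adds +2
Total: 2 + 0 + 4 = 6 states


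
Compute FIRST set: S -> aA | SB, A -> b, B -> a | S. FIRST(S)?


Per alternative of S: FIRST(aA) = {a}; FIRST(SB) = {a}
FIRST(S) = {a}


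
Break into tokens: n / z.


Scan left to right, longest-match per lexeme
Tokens: ID(n), OP(/), ID(z)


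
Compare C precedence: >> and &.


'>>' is shift (level 8); '&' is bitwise AND (level 5)
Higher level binds tighter
'>>' has higher precedence than '&'


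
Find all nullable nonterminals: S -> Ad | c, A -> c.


A nonterminal is nullable iff some alternative derives ε (directly, or every symbol in it is nullable)
Nullable: {}


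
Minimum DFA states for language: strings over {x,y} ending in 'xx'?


Track the longest suffix of input matching a prefix of 'xx': 3 classes (prefixes of length 0..2)
Minimal DFA: 3 states


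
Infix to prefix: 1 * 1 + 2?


left-to-right (same/higher precedence on left): tree is (+ (* 1 1) 2)
Prefix: + * 1 1 2


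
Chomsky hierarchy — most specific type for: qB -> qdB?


LHS has context (more than one symbol) and |LHS| ≤ |RHS|
Classification: Type 1 (Context-Sensitive)


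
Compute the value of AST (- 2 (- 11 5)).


Evaluate inner: (- 11 5) = 6
Evaluate root: (- 2 6) = -4
Result: -4


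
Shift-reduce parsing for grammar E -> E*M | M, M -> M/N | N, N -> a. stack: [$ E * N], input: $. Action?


'N' (not preceded by M/) is the handle for M -> N
Action: reduce (M -> N)


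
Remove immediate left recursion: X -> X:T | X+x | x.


Left-recursive alternatives: X:T, X+x; non-recursive: x
Introduce X': X -> xX', X' -> :TX' | +xX' | ε


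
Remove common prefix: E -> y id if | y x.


Common prefix: 'y'
Factored: E -> y E', E' -> id if | x


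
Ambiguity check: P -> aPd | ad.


balanced a^n…d^n: each string has a unique parse
Unambiguous


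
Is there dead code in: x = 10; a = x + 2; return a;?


x is read by a's definition; a is returned
No dead code


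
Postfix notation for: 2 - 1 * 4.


* has higher precedence, evaluate 1*4 first
Postfix: 2 1 4 * -


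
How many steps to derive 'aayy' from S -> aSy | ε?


Derivation: S => aSy => aaSyy => aayy
Steps: 3


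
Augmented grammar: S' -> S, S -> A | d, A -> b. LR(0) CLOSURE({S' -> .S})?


Start: S' -> .S
For each item with dot before a nonterminal B, add B -> .γ for every B-production
Closure: [S' -> .S, S -> .A, S -> .d, A -> .b]


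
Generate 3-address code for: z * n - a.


Break into single-operator statements:
t1 = z * n
t2 = t1 - a


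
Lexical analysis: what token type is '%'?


Pattern: operator symbol
Type: OPERATOR


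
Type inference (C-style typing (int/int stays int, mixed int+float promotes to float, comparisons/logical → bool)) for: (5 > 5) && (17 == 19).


Operand types: bool && bool
Rule: logical operators take bool operands and yield bool
Result type: bool


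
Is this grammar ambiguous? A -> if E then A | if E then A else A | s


dangling else: 'if E then if E then s else s' parses two ways
Ambiguous


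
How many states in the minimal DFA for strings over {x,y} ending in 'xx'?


Track the longest suffix of input matching a prefix of 'xx': 3 classes (prefixes of length 0..2)
Minimal DFA: 3 states


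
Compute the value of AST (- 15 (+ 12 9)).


Evaluate inner: (+ 12 9) = 21
Evaluate root: (- 15 21) = -6
Result: -6


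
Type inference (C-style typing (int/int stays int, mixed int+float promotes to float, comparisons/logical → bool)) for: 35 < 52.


Operand types: int < int
Rule: comparison yields bool
Result type: bool


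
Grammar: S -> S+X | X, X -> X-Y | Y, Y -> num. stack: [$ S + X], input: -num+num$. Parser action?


'-' can extend X; shift to build X -> X-Y
Action: shift


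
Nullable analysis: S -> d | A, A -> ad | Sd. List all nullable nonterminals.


A nonterminal is nullable iff some alternative derives ε (directly, or every symbol in it is nullable)
Nullable: {}


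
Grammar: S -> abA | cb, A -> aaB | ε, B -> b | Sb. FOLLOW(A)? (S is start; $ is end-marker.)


$ ∈ FOLLOW(S). For each A -> αBβ: add FIRST(β)\{ε} to FOLLOW(B); if β nullable, add FOLLOW(A).
FOLLOW(A) = {$, b}


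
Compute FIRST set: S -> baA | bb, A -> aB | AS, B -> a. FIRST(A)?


Per alternative of A: FIRST(aB) = {a}; FIRST(AS) = {a}
FIRST(A) = {a}


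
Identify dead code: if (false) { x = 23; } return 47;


condition is constant false, so the whole block is unreachable
Dead: 'if (false) { x = 23; }'


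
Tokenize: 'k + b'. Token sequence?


Scan left to right, longest-match per lexeme
Tokens: ID(k), OP(+), ID(b)


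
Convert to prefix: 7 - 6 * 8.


'*' binds tighter: tree is (- 7 (* 6 8))
Prefix: - 7 * 6 8


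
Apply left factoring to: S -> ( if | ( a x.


Common prefix: '('
Factored: S -> ( S', S' -> if | a x


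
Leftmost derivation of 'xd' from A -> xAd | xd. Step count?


Derivation: A => xd
Steps: 1


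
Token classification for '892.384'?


Pattern: digits with a decimal point
Type: FLOAT_LITERAL


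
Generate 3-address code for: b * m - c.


Break into single-operator statements:
t1 = b * m
t2 = t1 - c


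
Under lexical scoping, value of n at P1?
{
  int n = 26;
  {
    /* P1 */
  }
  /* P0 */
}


P1's block does not declare n; resolves to the enclosing declaration at depth 0
n = 26


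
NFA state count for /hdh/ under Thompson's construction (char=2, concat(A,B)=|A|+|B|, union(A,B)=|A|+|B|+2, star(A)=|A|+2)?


Syntax tree has 3 char leaf(s), 0 union(s), 0 star(s)
chars contribute 3×2 = 6; each union adds +2; each star adds +2
Total: 6 + 0 + 0 = 6 states


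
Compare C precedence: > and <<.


'<<' is shift (level 8); '>' is relational (level 7)
Higher level binds tighter
'<<' has higher precedence than '>'


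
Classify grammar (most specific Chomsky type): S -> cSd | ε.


Single nonterminal LHS, but c^n d^n is not regular
Classification: Type 2 (Context-Free)


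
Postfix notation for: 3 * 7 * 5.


Left to right (same or higher precedence on left)
Postfix: 3 7 * 5 *


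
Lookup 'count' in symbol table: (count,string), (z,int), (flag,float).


Lookup 'count' → type string


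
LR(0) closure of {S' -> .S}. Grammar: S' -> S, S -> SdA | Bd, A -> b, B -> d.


Start: S' -> .S
For each item with dot before a nonterminal B, add B -> .γ for every B-production
Closure: [S' -> .S, S -> .SdA, S -> .Bd, B -> .d]


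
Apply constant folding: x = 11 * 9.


11 * 9 = 99 at compile time
Optimized: x = 99


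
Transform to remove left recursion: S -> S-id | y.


Left-recursive alternatives: S-id; non-recursive: y
Introduce S': S -> yS', S' -> -idS' | ε


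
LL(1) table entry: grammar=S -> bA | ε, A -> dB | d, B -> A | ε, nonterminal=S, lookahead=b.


For [S, b]: 'b' ∈ FIRST(bA)
Entry: S -> bA


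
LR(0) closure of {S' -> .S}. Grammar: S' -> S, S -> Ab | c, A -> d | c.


Start: S' -> .S
For each item with dot before a nonterminal B, add B -> .γ for every B-production
Closure: [S' -> .S, S -> .Ab, S -> .c, A -> .d, A -> .c]


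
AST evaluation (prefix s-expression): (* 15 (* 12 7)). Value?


Evaluate inner: (* 12 7) = 84
Evaluate root: (* 15 84) = 1260
Result: 1260


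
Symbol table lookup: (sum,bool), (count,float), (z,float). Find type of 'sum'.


Lookup 'sum' → type bool


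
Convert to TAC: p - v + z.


Break into single-operator statements:
t1 = p - v
t2 = t1 + z


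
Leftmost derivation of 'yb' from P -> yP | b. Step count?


Derivation: P => yP => yb
Steps: 2


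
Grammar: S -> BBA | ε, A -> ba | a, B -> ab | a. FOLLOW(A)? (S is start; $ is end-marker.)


$ ∈ FOLLOW(S). For each A -> αBβ: add FIRST(β)\{ε} to FOLLOW(B); if β nullable, add FOLLOW(A).
FOLLOW(A) = {$}


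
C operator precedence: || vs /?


'/' is multiplicative (level 10); '||' is logical OR (level 1)
Higher level binds tighter
'/' has higher precedence than '||'


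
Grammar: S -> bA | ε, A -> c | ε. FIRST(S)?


Per alternative of S: FIRST(bA) = {b}; FIRST(ε) = {ε}
FIRST(S) = {b, ε}


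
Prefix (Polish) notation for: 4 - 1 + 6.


left-to-right (same/higher precedence on left): tree is (+ (- 4 1) 6)
Prefix: + - 4 1 6


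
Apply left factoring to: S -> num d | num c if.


Common prefix: 'num'
Factored: S -> num S', S' -> d | c if


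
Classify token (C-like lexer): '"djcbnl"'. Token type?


Pattern: double-quoted sequence
Type: STRING_LITERAL


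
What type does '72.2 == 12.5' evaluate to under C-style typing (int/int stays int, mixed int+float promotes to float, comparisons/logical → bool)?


Operand types: float == float
Rule: comparison yields bool
Result type: bool


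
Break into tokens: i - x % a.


Scan left to right, longest-match per lexeme
Tokens: ID(i), OP(-), ID(x), OP(%), ID(a)


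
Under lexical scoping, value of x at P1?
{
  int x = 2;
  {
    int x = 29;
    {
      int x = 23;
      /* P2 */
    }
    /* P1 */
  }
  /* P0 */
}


x declared in the same block as P1
x = 29


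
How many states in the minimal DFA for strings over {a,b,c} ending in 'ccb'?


Track the longest suffix of input matching a prefix of 'ccb': 4 classes (prefixes of length 0..3)
Minimal DFA: 4 states


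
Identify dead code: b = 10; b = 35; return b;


first assignment to b is overwritten before any read
Dead: 'b = 10'


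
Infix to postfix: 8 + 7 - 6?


Left to right (same or higher precedence on left)
Postfix: 8 7 + 6 -


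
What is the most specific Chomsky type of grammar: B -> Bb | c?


Left-linear: every RHS is a terminal or one nonterminal followed by a terminal
Classification: Type 3 (Regular)


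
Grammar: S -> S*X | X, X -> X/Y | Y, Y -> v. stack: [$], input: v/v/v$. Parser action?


no handle on stack; shift 'v'
Action: shift


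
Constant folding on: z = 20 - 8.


20 - 8 = 12 at compile time
Optimized: z = 12


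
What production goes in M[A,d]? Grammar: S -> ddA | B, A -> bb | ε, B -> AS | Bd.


For [A, d]: ε is nullable and 'd' ∈ FOLLOW(A)
Entry: A -> ε


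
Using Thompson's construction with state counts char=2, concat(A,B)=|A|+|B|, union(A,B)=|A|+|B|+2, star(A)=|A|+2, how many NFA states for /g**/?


Syntax tree has 1 char leaf(s), 0 union(s), 2 star(s)
chars contribute 1×2 = 2; each union adds +2; each star adds +2
Total: 2 + 0 + 4 = 6 states


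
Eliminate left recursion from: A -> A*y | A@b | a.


Left-recursive alternatives: A*y, A@b; non-recursive: a
Introduce A': A -> aA', A' -> *yA' | @bA' | ε


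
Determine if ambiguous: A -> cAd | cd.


balanced c^n…d^n: each string has a unique parse
Unambiguous


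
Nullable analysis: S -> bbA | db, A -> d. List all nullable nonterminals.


A nonterminal is nullable iff some alternative derives ε (directly, or every symbol in it is nullable)
Nullable: {}


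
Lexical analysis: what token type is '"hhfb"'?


Pattern: double-quoted sequence
Type: STRING_LITERAL


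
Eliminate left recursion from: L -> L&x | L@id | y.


Left-recursive alternatives: L&x, L@id; non-recursive: y
Introduce L': L -> yL', L' -> &xL' | @idL' | ε


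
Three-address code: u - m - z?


Break into single-operator statements:
t1 = u - m
t2 = t1 - z


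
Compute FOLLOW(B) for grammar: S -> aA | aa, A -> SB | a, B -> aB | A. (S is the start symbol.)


$ ∈ FOLLOW(S). For each A -> αBβ: add FIRST(β)\{ε} to FOLLOW(B); if β nullable, add FOLLOW(A).
FOLLOW(B) = {$, a}


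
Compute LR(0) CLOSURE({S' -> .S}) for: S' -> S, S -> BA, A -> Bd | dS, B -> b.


Start: S' -> .S
For each item with dot before a nonterminal B, add B -> .γ for every B-production
Closure: [S' -> .S, S -> .BA, B -> .b]


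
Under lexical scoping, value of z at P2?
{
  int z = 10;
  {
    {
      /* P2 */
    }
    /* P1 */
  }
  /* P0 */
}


P2's block does not declare z; resolves to the enclosing declaration at depth 0
z = 10


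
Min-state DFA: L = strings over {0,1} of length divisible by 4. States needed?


Track length mod 4: states 0..3, accept at 0
Minimal DFA: 4 states


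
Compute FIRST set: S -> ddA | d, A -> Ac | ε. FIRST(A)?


Per alternative of A: FIRST(Ac) = {c}; FIRST(ε) = {ε}
FIRST(A) = {c, ε}


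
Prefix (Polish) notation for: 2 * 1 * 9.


left-to-right (same/higher precedence on left): tree is (* (* 2 1) 9)
Prefix: * * 2 1 9


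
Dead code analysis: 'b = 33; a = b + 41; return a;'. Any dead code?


b is read by a's definition; a is returned
No dead code


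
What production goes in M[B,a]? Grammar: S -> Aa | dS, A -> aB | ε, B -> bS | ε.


For [B, a]: ε is nullable and 'a' ∈ FOLLOW(B)
Entry: B -> ε


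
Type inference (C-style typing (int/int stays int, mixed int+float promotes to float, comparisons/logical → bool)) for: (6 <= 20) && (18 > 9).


Operand types: bool && bool
Rule: logical operators take bool operands and yield bool
Result type: bool


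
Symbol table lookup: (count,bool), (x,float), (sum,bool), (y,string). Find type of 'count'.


Lookup 'count' → type bool


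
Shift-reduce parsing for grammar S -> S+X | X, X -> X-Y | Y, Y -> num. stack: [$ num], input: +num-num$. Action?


'num' on top is the handle for Y -> num
Action: reduce (Y -> num)


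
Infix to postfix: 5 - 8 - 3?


Left to right (same or higher precedence on left)
Postfix: 5 8 - 3 -


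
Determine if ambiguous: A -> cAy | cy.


balanced c^n…y^n: each string has a unique parse
Unambiguous


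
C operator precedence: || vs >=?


'>=' is relational (level 7); '||' is logical OR (level 1)
Higher level binds tighter
'>=' has higher precedence than '||'


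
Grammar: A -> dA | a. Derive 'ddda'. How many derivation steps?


Derivation: A => dA => ddA => dddA => ddda
Steps: 4


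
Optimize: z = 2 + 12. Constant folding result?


2 + 12 = 14 at compile time
Optimized: z = 14


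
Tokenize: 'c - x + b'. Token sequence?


Scan left to right, longest-match per lexeme
Tokens: ID(c), OP(-), ID(x), OP(+), ID(b)


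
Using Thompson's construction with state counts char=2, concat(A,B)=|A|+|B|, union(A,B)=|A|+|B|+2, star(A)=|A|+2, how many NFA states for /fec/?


Syntax tree has 3 char leaf(s), 0 union(s), 0 star(s)
chars contribute 3×2 = 6; each union adds +2; each star adds +2
Total: 6 + 0 + 0 = 6 states


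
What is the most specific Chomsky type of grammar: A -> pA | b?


Right-linear: every RHS is a terminal or a terminal followed by one nonterminal
Classification: Type 3 (Regular)


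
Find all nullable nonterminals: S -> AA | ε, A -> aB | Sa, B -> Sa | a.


A nonterminal is nullable iff some alternative derives ε (directly, or every symbol in it is nullable)
Nullable: {S}


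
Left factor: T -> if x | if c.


Common prefix: 'if'
Factored: T -> if T', T' -> x | c


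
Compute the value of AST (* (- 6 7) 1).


Evaluate inner: (- 6 7) = -1
Evaluate root: (* -1 1) = -1
Result: -1


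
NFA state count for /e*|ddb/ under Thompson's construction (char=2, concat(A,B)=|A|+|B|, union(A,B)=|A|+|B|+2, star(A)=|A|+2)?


Syntax tree has 4 char leaf(s), 1 union(s), 1 star(s)
chars contribute 4×2 = 8; each union adds +2; each star adds +2
Total: 8 + 2 + 2 = 12 states
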